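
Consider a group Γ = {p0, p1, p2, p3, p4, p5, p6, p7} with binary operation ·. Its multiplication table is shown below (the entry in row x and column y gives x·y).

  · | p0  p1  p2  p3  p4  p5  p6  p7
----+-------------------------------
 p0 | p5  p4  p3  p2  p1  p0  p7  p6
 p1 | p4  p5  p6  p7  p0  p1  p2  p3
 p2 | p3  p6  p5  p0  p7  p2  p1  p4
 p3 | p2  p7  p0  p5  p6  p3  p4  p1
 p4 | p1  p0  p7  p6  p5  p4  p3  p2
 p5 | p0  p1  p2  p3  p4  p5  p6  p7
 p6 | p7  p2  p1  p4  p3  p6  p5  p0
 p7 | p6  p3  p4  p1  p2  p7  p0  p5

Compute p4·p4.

p5

Read row p4, column p4: p4·p4 = p5.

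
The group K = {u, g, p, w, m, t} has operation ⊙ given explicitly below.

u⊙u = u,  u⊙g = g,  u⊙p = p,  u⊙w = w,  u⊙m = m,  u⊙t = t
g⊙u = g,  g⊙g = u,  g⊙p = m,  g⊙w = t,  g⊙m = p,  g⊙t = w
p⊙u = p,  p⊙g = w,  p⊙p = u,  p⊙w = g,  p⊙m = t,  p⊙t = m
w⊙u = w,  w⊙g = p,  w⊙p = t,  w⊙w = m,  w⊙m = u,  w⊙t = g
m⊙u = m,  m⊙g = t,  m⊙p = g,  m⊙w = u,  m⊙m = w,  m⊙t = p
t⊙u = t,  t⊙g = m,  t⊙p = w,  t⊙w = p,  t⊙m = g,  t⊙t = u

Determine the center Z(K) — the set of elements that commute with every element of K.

An element z is central iff its row equals its column in the table.
For t: t ⊙ m = g ≠ p = m ⊙ t, so t ∉ Z.
Checking each element this way leaves Z(K) = {u}.

{u}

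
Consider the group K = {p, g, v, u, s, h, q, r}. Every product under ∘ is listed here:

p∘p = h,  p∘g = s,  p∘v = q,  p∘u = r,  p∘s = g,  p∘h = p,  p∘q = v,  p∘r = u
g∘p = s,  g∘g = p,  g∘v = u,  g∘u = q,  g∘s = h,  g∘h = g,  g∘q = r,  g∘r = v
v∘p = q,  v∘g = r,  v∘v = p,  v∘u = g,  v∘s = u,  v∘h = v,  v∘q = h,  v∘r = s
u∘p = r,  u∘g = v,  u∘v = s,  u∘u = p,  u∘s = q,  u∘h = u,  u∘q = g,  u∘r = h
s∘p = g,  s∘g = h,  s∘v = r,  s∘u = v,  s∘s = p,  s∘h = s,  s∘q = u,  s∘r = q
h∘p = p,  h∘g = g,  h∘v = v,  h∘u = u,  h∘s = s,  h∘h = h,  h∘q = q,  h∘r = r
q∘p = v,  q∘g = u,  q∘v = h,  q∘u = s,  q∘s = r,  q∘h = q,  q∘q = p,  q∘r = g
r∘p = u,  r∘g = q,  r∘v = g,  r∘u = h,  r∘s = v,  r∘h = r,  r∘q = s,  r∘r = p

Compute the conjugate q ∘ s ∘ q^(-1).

g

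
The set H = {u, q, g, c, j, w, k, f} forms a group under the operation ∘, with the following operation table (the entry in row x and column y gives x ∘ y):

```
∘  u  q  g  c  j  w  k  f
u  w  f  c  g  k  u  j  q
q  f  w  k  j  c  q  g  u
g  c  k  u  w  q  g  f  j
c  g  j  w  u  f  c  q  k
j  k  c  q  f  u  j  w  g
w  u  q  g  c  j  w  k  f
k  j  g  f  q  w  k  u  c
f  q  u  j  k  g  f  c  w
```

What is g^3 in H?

g^1 = g
g^2 = g ∘ g = u
g^3 = u ∘ g = c

c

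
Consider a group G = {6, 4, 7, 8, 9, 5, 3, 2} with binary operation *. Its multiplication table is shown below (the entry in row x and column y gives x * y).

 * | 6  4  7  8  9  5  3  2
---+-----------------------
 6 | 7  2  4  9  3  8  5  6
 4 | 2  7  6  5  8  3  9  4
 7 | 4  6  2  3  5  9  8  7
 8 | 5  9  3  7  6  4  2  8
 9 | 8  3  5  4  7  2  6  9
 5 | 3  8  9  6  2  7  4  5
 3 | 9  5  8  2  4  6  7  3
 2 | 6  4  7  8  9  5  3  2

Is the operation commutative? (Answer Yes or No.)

4 * 5 = 3 but 5 * 4 = 8.
Since 4 and 5 do not commute, G is not abelian.

No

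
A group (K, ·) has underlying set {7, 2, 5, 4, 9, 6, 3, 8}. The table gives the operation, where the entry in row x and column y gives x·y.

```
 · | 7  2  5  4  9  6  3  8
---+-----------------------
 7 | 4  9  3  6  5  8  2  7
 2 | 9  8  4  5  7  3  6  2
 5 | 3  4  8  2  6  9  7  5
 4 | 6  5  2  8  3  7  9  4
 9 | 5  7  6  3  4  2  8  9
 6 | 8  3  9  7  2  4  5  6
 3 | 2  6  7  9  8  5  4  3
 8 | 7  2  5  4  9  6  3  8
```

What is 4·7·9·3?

4·7 = 6
6·9 = 2
2·3 = 6

6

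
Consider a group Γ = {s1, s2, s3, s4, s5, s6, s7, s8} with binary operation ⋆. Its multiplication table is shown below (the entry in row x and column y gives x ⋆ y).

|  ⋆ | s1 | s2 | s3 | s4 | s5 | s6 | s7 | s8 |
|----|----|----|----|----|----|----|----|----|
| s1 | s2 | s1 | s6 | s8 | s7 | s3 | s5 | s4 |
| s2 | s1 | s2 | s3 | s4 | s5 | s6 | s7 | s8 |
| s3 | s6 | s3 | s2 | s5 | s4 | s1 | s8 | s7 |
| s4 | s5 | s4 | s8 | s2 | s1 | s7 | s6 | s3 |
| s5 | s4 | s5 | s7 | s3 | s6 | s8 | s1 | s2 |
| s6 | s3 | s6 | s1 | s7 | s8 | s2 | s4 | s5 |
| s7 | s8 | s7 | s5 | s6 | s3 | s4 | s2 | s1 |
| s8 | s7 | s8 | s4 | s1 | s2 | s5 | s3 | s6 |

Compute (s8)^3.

s5

s8^1 = s8
s8^2 = s8 ⋆ s8 = s6
s8^3 = s6 ⋆ s8 = s5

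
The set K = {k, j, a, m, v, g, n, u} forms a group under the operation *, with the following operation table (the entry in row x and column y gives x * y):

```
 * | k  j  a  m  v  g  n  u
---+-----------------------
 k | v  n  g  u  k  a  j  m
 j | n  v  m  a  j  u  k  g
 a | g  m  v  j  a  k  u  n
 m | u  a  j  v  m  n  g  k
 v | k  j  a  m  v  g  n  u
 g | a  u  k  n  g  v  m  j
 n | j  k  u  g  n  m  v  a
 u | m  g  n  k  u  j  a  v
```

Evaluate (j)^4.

v

j^1 = j
j^2 = j * j = v
j^3 = v * j = j
j^4 = j * j = v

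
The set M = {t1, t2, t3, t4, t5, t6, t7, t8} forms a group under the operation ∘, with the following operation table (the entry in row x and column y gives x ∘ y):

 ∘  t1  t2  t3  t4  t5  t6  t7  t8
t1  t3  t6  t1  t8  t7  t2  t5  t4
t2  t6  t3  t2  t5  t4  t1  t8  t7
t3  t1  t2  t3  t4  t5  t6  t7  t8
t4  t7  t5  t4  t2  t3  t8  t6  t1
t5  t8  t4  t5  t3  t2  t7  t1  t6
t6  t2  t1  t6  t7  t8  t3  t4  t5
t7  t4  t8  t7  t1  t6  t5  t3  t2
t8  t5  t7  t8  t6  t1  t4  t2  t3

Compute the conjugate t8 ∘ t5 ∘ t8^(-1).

t4

The identity is t3. In row t8, the entry t3 sits in column t8, so t8^(-1) = t8.
t8 ∘ t5 = t1
t1 ∘ t8 = t4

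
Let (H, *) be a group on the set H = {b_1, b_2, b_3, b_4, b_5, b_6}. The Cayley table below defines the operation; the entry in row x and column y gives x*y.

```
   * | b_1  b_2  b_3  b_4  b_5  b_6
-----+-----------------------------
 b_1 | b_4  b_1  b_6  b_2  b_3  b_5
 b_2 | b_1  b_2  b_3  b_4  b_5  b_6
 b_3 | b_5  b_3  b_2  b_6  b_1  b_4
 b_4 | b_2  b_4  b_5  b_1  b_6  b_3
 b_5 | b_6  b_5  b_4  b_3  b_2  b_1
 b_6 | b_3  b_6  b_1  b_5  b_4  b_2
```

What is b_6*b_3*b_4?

b_2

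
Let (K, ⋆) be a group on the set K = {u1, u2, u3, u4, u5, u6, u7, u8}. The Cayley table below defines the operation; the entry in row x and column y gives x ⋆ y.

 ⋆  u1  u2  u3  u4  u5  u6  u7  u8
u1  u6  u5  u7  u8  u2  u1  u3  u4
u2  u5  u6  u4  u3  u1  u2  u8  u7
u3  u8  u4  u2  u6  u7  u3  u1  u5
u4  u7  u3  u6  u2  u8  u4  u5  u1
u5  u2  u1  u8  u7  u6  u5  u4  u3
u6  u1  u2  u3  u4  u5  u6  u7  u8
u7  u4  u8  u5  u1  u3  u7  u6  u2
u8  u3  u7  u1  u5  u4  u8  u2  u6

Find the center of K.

An element z is central iff its row equals its column in the table.
For u5: u5 ⋆ u3 = u8 ≠ u7 = u3 ⋆ u5, so u5 ∉ Z.
Checking each element this way leaves Z(K) = {u2, u6}.
(Structurally, K here is isomorphic to the dihedral group D_4.)

{u2, u6}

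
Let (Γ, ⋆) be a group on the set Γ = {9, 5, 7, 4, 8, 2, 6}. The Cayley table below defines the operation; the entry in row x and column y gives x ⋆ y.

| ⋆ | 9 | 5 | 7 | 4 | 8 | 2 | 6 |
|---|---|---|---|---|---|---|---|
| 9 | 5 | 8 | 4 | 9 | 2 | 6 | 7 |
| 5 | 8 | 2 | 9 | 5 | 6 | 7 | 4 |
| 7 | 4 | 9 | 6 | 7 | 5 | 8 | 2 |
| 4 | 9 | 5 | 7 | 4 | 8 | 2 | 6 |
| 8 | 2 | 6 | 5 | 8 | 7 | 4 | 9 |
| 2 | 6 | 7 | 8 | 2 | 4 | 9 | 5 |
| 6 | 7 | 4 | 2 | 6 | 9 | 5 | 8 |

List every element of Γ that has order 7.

{2, 5, 6, 7, 8, 9}

Identity is 4. Compute the order of each non-identity element by repeated multiplication:
  9: 9 → 5 → 8 → 2 → 6 → 7 → 4  (order 7)
  5: 5 → 2 → 7 → 9 → 8 → 6 → 4  (order 7)
  7: 7 → 6 → 2 → 8 → 5 → 9 → 4  (order 7)
  8: 8 → 7 → 5 → 6 → 9 → 2 → 4  (order 7)
  2: 2 → 9 → 6 → 5 → 7 → 8 → 4  (order 7)
  6: 6 → 8 → 9 → 7 → 2 → 5 → 4  (order 7)
Elements of order 7: {2, 5, 6, 7, 8, 9}.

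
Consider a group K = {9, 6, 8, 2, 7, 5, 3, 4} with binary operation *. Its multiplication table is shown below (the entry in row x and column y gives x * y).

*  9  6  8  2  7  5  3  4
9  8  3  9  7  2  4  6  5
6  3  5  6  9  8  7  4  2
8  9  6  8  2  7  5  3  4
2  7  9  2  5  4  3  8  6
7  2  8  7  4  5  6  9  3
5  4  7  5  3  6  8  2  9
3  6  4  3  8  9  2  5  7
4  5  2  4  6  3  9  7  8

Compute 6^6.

6^1 = 6
6^2 = 6 * 6 = 5
6^3 = 5 * 6 = 7
6^4 = 7 * 6 = 8
6^5 = 8 * 6 = 6
6^6 = 6 * 6 = 5

5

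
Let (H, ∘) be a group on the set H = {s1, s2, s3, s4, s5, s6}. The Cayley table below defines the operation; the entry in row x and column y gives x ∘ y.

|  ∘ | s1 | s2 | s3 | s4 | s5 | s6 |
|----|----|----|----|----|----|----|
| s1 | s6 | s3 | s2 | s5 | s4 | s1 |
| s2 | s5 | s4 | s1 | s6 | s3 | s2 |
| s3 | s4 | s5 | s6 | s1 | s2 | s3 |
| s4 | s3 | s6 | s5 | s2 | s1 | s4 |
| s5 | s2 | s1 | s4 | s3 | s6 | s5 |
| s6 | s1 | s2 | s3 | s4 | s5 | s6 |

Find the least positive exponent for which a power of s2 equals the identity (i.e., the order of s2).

The identity element is s6 (its row matches the header).
s2^1 = s2
s2^2 = s2 ∘ s2 = s4
s2^3 = s4 ∘ s2 = s6
The first power of s2 equal to the identity is s2^3, so ord(s2) = 3.
(Structurally, H here is isomorphic to the symmetric group S_3.)

3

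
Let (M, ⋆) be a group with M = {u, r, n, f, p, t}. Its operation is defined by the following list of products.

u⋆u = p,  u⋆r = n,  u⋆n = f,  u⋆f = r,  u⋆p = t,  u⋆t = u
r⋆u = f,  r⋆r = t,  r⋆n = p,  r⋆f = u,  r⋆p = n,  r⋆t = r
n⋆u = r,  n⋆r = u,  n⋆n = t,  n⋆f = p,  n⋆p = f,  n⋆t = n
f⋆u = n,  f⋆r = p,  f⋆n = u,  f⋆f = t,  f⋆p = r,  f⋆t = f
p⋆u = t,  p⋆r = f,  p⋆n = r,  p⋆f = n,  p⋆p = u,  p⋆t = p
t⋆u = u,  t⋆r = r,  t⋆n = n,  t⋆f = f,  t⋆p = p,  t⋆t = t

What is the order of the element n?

2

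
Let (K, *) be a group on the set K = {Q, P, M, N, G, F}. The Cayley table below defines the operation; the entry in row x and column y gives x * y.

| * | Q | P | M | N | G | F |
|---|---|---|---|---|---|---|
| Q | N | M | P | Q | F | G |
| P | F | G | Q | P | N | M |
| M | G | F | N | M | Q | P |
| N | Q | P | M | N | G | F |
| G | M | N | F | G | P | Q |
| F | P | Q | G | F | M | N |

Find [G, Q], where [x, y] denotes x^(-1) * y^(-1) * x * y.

Identity is N; from the table G^(-1) = P and Q^(-1) = Q.
P * Q = F
F * G = M
M * Q = G

G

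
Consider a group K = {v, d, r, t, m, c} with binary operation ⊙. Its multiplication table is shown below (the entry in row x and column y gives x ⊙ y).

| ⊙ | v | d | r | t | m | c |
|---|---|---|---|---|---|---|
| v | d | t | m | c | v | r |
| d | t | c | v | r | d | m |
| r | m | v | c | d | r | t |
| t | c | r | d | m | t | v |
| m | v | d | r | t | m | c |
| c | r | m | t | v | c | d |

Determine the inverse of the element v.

First locate the identity: row m matches the header, so m is the identity.
Scan row v for m: v ⊙ r = m. Hence v^(-1) = r.

r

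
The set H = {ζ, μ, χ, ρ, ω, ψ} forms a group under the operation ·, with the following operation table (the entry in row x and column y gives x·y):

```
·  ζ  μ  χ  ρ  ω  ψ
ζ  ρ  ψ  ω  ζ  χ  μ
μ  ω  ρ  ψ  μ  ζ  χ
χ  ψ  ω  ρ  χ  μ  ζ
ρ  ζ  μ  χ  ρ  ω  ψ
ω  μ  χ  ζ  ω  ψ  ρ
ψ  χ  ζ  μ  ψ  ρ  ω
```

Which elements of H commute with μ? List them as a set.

{μ, ρ}

Compare row μ with column μ entry by entry.
ψ·μ = ζ but μ·ψ = χ, so ψ does not.
Collecting the elements that commute with μ: C(μ) = {μ, ρ}.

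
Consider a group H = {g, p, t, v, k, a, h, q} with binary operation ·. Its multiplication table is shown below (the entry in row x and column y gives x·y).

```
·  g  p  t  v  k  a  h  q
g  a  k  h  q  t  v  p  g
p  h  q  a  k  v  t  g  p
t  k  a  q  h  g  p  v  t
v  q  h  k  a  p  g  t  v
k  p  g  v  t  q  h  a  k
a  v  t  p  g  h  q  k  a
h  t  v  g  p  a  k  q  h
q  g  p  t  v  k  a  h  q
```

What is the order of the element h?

2

The identity element is q (its row matches the header).
h^1 = h
h^2 = h·h = q
The first power of h equal to the identity is h^2, so ord(h) = 2.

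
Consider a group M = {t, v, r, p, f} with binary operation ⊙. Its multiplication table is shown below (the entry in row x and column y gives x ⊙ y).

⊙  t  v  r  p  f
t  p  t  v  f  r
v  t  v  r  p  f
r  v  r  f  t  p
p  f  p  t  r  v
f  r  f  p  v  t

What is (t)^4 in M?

t^1 = t
t^2 = t ⊙ t = p
t^3 = p ⊙ t = f
t^4 = f ⊙ t = r
(Structurally, M here is isomorphic to the cyclic group Z_5.)

r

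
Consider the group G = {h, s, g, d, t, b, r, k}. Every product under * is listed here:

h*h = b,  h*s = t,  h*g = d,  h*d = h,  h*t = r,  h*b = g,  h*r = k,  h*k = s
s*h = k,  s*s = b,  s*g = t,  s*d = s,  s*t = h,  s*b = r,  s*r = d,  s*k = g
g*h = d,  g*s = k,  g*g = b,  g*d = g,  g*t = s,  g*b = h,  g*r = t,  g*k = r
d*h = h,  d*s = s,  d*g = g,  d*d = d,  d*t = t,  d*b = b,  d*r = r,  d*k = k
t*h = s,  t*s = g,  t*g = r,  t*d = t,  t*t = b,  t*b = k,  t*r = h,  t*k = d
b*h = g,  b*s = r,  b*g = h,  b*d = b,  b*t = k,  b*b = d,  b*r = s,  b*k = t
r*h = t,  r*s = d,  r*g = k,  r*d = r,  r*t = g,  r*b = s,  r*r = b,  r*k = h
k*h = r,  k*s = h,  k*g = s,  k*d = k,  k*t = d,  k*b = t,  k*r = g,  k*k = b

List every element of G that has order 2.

Identity is d. Compute the order of each non-identity element by repeated multiplication:
  h: h → b → g → d  (order 4)
  s: s → b → r → d  (order 4)
  g: g → b → h → d  (order 4)
  t: t → b → k → d  (order 4)
  b: b → d  (order 2)
  r: r → b → s → d  (order 4)
  k: k → b → t → d  (order 4)
Elements of order 2: {b}.

{b}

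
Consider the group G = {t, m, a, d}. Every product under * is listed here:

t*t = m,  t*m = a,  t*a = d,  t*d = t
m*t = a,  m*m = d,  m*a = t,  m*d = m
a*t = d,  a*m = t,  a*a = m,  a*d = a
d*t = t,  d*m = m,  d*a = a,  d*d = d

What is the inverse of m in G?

m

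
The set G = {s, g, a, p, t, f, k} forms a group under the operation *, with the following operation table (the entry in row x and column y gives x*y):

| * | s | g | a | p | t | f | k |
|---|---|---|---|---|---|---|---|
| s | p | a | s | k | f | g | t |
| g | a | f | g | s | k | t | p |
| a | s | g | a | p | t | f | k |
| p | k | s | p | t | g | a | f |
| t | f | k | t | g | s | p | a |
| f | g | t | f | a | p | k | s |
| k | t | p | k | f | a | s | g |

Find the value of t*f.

p

Read row t, column f: t*f = p.
(Structurally, G here is isomorphic to the cyclic group Z_7.)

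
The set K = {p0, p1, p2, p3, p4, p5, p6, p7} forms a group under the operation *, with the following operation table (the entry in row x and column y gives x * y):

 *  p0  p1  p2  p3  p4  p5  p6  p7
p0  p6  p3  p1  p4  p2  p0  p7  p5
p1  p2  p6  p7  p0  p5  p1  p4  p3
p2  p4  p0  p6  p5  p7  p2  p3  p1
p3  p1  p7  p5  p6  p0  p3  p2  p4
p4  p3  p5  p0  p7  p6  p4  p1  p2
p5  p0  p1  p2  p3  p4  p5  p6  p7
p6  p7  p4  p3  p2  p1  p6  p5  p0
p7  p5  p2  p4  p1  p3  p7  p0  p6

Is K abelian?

No

p3 * p0 = p1 but p0 * p3 = p4.
Since p3 and p0 do not commute, K is not abelian.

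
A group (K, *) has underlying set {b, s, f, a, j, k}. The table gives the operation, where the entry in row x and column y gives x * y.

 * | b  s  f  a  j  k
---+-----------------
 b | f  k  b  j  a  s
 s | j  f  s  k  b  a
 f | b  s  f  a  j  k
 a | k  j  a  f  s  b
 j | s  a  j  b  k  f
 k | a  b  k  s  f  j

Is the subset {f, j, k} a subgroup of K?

Yes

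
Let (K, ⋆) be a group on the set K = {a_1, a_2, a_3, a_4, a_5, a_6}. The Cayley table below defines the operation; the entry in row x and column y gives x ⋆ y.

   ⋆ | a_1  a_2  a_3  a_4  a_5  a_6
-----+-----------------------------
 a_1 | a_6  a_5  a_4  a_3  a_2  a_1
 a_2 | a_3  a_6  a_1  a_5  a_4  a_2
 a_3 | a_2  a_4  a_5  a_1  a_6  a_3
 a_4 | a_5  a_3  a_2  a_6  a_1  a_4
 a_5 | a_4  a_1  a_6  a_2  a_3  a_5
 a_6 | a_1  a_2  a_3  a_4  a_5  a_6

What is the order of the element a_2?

The identity element is a_6 (its row matches the header).
a_2^1 = a_2
a_2^2 = a_2 ⋆ a_2 = a_6
The first power of a_2 equal to the identity is a_2^2, so ord(a_2) = 2.

2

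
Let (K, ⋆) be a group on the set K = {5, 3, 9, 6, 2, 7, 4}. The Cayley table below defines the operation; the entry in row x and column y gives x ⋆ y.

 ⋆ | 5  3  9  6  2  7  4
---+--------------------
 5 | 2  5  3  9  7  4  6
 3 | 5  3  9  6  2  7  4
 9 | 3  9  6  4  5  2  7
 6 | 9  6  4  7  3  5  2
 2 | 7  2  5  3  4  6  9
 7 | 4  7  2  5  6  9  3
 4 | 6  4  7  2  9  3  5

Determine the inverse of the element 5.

First locate the identity: row 3 matches the header, so 3 is the identity.
Scan row 5 for 3: 5 ⋆ 9 = 3. Hence 5^(-1) = 9.

9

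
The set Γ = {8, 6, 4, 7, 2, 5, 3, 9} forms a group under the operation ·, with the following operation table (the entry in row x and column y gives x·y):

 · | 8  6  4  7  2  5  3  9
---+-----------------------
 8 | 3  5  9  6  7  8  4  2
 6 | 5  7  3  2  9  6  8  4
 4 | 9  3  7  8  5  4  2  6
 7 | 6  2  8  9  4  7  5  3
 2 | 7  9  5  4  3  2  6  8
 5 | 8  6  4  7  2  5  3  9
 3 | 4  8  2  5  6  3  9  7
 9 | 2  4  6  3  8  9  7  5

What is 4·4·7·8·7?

4

4·4 = 7
7·7 = 9
9·8 = 2
2·7 = 4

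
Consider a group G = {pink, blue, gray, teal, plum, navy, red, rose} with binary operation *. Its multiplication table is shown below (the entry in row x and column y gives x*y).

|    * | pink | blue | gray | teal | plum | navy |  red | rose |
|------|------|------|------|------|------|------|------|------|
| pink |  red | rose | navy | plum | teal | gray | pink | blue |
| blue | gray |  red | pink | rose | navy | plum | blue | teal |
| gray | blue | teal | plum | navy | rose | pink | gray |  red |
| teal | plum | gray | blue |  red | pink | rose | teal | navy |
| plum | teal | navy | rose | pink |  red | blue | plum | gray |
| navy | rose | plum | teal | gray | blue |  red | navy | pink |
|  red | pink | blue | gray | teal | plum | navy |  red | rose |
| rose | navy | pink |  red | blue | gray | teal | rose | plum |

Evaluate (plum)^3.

plum^1 = plum
plum^2 = plum*plum = red
plum^3 = red*plum = plum
(Structurally, G here is isomorphic to the dihedral group D_4.)

plum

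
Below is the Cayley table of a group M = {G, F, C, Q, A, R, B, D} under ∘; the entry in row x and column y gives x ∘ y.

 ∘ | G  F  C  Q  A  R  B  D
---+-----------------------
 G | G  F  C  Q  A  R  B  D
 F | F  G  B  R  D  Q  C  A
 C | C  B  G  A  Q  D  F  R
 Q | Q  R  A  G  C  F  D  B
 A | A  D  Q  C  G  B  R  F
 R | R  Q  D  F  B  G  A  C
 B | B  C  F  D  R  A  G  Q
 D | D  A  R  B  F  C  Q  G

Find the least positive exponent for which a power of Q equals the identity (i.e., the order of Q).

The identity element is G (its row matches the header).
Q^1 = Q
Q^2 = Q ∘ Q = G
The first power of Q equal to the identity is Q^2, so ord(Q) = 2.

2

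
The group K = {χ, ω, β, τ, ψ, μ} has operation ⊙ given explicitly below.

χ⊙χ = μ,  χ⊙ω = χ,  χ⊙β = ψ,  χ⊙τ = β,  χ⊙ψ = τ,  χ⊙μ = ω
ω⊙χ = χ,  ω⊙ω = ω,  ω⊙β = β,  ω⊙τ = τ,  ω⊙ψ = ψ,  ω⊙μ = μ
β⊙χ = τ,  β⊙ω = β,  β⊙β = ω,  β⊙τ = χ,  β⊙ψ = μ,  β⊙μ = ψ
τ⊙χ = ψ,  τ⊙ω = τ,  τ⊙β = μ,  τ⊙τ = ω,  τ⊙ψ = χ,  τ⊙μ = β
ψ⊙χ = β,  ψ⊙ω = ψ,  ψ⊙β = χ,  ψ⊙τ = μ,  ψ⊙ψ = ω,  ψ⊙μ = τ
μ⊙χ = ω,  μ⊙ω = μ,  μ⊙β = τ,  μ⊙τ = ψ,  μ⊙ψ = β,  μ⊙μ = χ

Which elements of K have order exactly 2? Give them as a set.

{β, τ, ψ}

Identity is ω. Compute the order of each non-identity element by repeated multiplication:
  χ: χ → μ → ω  (order 3)
  β: β → ω  (order 2)
  τ: τ → ω  (order 2)
  ψ: ψ → ω  (order 2)
  μ: μ → χ → ω  (order 3)
Elements of order 2: {β, τ, ψ}.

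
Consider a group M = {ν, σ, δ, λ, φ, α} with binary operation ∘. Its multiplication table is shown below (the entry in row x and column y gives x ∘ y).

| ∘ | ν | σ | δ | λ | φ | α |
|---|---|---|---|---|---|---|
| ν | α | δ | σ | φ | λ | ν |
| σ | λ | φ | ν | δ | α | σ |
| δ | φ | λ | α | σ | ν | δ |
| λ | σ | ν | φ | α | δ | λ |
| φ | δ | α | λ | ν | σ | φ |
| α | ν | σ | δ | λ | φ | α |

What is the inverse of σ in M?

φ

First locate the identity: row α matches the header, so α is the identity.
Scan row σ for α: σ ∘ φ = α. Hence σ^(-1) = φ.
(Structurally, M here is isomorphic to the symmetric group S_3.)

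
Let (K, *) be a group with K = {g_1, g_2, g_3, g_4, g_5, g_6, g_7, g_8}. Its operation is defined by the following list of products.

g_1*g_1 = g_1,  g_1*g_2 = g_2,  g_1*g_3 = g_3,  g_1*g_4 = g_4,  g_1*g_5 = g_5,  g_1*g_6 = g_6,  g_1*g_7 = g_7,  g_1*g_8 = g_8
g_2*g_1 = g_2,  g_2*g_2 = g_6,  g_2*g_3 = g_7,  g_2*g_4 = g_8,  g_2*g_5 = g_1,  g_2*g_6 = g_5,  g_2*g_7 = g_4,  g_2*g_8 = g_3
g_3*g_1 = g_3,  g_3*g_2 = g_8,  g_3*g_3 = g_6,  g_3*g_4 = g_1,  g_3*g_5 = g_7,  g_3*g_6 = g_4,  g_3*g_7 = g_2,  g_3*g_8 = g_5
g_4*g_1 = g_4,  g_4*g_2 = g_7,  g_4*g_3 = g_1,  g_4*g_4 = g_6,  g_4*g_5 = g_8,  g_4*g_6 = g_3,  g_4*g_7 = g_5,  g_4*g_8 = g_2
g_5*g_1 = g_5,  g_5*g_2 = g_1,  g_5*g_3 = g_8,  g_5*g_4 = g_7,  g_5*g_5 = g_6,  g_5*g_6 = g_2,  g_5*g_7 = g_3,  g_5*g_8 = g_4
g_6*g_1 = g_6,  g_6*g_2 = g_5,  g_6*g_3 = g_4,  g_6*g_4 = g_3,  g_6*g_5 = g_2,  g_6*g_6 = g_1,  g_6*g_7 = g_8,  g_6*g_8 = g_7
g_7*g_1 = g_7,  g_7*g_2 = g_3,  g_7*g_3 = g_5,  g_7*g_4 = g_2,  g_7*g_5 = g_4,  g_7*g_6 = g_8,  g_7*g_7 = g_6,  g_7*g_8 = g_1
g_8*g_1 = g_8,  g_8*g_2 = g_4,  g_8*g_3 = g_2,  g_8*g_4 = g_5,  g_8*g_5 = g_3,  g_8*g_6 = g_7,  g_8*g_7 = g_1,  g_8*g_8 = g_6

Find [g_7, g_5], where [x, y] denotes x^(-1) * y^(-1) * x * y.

Identity is g_1; from the table g_7^(-1) = g_8 and g_5^(-1) = g_2.
g_8 * g_2 = g_4
g_4 * g_7 = g_5
g_5 * g_5 = g_6
(Structurally, K here is isomorphic to the quaternion group Q_8.)

g_6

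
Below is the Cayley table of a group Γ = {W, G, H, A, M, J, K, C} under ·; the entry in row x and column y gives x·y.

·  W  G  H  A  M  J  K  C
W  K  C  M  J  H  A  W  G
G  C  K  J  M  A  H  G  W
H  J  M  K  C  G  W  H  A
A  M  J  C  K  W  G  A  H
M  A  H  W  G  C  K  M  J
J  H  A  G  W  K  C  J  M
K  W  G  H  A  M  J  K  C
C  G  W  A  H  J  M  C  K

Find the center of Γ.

An element z is central iff its row equals its column in the table.
For A: A·J = G ≠ W = J·A, so A ∉ Z.
Checking each element this way leaves Z(Γ) = {C, K}.

{C, K}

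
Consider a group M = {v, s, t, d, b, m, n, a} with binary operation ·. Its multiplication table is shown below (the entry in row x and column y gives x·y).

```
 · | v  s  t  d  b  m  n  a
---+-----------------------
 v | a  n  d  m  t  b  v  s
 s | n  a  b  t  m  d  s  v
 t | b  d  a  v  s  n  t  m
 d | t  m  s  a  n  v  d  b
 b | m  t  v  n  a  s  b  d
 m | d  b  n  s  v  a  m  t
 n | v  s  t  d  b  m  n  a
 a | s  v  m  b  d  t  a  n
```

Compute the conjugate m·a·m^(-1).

a

The identity is n. In row m, the entry n sits in column t, so m^(-1) = t.
m·a = t
t·t = a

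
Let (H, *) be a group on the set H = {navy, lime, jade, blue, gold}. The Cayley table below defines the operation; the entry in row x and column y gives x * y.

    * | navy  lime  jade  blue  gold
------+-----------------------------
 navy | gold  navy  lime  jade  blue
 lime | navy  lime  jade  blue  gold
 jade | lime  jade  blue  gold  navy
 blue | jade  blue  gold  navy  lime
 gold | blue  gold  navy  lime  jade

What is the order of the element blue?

5

The identity element is lime (its row matches the header).
blue^1 = blue
blue^2 = blue * blue = navy
blue^3 = navy * blue = jade
blue^4 = jade * blue = gold
blue^5 = gold * blue = lime
The first power of blue equal to the identity is blue^5, so ord(blue) = 5.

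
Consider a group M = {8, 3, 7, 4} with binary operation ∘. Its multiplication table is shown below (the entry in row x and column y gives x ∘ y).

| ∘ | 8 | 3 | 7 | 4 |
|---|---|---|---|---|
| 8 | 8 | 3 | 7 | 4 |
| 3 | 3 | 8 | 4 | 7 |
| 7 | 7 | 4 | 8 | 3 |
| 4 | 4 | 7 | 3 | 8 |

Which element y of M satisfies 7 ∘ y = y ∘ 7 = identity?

First locate the identity: row 8 matches the header, so 8 is the identity.
Scan row 7 for 8: 7 ∘ 7 = 8. Hence 7^(-1) = 7.
(Structurally, M here is isomorphic to the Klein four-group V_4.)

7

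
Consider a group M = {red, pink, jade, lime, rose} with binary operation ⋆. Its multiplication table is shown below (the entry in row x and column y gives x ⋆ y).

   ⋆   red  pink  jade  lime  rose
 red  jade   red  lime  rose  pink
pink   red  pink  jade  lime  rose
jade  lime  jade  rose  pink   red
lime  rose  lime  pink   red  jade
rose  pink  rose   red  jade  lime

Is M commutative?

Check whether the table is symmetric across its main diagonal.
Every entry (row x, col y) equals the entry (row y, col x), so M is abelian.

Yes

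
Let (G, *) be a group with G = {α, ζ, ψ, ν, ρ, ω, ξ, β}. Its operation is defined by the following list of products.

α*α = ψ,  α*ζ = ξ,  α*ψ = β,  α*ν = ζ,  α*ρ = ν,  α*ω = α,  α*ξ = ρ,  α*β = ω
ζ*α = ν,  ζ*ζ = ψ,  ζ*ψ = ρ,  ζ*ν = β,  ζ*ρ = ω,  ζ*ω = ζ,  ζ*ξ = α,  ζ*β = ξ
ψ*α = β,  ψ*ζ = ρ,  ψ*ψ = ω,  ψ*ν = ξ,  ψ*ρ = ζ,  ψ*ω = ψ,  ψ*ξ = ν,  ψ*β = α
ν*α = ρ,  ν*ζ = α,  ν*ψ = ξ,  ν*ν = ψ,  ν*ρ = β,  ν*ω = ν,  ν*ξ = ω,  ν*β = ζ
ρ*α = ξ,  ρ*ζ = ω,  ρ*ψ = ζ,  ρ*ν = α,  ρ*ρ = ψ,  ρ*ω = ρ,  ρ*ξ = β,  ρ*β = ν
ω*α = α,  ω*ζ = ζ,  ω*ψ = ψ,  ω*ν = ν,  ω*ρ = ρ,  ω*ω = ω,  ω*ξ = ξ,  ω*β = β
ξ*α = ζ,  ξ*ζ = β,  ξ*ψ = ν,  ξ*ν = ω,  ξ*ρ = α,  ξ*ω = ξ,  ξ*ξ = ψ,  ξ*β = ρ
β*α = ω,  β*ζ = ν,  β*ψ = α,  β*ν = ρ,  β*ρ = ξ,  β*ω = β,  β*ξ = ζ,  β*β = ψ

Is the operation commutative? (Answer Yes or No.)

α*ξ = ρ but ξ*α = ζ.
Since α and ξ do not commute, G is not abelian.

No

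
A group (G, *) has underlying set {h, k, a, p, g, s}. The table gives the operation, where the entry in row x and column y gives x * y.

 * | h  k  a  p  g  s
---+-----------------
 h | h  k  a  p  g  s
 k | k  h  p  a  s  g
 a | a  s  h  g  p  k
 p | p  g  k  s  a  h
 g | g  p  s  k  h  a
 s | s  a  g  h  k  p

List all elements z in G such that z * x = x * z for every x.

{h}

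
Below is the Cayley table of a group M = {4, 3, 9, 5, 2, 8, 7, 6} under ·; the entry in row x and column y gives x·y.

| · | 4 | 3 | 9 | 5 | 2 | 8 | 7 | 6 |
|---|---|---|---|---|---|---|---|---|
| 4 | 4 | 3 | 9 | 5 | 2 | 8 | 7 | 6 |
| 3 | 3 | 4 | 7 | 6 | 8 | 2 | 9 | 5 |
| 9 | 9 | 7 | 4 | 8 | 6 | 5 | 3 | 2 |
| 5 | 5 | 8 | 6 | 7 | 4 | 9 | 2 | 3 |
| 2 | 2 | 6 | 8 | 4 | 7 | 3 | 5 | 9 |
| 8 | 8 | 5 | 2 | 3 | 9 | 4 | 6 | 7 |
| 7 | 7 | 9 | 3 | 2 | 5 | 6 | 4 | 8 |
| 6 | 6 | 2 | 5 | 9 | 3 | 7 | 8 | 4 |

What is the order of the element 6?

2

The identity element is 4 (its row matches the header).
6^1 = 6
6^2 = 6·6 = 4
The first power of 6 equal to the identity is 6^2, so ord(6) = 2.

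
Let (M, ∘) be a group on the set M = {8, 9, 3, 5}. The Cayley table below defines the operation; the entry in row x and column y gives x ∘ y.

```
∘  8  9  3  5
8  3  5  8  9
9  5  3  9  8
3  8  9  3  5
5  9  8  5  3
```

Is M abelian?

Yes

Check whether the table is symmetric across its main diagonal.
Every entry (row x, col y) equals the entry (row y, col x), so M is abelian.
(In fact M ≅ the Klein four-group V_4.)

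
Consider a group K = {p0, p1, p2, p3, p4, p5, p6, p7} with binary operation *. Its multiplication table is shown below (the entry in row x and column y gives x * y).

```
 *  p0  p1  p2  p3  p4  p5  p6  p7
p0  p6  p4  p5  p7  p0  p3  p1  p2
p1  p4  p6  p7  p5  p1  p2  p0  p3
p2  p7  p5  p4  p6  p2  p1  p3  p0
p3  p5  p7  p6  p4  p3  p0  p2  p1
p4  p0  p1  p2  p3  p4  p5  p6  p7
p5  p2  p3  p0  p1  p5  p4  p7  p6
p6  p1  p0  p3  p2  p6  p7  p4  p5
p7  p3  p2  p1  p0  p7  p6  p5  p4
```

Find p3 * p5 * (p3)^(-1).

The identity is p4. In row p3, the entry p4 sits in column p3, so p3^(-1) = p3.
p3 * p5 = p0
p0 * p3 = p7

p7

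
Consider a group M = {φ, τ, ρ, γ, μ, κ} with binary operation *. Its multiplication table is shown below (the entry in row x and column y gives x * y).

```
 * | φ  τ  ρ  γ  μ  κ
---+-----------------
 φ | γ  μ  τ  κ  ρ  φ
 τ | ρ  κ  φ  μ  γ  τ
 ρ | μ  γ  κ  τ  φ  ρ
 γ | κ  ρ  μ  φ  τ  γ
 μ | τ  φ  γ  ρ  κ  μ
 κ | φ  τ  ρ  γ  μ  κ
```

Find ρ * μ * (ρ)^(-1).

The identity is κ. In row ρ, the entry κ sits in column ρ, so ρ^(-1) = ρ.
ρ * μ = φ
φ * ρ = τ
(Structurally, M here is isomorphic to the symmetric group S_3.)

τ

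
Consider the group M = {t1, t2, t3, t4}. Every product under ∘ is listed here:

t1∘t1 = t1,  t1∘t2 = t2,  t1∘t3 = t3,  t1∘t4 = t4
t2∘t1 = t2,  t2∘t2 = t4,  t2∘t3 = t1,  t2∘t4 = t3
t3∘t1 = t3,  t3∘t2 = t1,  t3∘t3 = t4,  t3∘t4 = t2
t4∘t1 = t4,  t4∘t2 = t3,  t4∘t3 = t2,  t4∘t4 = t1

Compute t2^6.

t2^1 = t2
t2^2 = t2 ∘ t2 = t4
t2^3 = t4 ∘ t2 = t3
t2^4 = t3 ∘ t2 = t1
t2^5 = t1 ∘ t2 = t2
t2^6 = t2 ∘ t2 = t4
(Structurally, M here is isomorphic to the cyclic group Z_4.)

t4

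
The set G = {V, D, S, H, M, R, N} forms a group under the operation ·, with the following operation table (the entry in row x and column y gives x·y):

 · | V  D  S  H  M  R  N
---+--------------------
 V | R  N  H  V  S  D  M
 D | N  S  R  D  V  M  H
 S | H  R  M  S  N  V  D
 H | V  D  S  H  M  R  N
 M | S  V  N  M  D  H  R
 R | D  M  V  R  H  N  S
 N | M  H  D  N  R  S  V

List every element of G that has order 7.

Identity is H. Compute the order of each non-identity element by repeated multiplication:
  V: V → R → D → N → M → S → H  (order 7)
  D: D → S → R → M → V → N → H  (order 7)
  S: S → M → N → D → R → V → H  (order 7)
  M: M → D → V → S → N → R → H  (order 7)
  R: R → N → S → V → D → M → H  (order 7)
  N: N → V → M → R → S → D → H  (order 7)
Elements of order 7: {D, M, N, R, S, V}.

{D, M, N, R, S, V}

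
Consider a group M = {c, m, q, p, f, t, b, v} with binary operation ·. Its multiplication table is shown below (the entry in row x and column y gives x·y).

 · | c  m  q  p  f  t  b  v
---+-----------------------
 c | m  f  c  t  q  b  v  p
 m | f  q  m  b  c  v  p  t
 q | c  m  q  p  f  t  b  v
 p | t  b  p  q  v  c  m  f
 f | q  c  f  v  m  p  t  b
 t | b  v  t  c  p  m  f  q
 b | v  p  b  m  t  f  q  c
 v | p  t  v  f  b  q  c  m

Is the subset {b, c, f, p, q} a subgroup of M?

No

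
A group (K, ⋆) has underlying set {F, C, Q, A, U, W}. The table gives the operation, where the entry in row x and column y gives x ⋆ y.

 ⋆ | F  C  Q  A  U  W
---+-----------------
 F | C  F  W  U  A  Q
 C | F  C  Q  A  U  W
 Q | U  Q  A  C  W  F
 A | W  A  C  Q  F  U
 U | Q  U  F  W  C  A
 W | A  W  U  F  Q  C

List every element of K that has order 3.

{A, Q}

Identity is C. Compute the order of each non-identity element by repeated multiplication:
  F: F → C  (order 2)
  Q: Q → A → C  (order 3)
  A: A → Q → C  (order 3)
  U: U → C  (order 2)
  W: W → C  (order 2)
Elements of order 3: {A, Q}.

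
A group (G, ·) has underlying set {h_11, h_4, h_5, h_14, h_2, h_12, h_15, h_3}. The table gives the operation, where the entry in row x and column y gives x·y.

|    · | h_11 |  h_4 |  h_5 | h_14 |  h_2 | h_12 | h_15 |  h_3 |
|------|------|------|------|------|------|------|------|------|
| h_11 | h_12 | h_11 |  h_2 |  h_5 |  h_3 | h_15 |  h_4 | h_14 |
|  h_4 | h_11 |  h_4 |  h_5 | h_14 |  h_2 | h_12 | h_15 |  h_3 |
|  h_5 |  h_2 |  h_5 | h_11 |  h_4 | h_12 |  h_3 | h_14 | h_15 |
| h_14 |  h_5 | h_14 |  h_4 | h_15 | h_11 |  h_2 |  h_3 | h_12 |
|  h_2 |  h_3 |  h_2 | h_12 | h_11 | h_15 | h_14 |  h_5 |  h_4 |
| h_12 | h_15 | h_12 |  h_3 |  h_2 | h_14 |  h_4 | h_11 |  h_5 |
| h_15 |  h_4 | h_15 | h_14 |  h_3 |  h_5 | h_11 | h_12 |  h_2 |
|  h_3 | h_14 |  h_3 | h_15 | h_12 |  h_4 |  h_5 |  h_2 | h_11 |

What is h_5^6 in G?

h_15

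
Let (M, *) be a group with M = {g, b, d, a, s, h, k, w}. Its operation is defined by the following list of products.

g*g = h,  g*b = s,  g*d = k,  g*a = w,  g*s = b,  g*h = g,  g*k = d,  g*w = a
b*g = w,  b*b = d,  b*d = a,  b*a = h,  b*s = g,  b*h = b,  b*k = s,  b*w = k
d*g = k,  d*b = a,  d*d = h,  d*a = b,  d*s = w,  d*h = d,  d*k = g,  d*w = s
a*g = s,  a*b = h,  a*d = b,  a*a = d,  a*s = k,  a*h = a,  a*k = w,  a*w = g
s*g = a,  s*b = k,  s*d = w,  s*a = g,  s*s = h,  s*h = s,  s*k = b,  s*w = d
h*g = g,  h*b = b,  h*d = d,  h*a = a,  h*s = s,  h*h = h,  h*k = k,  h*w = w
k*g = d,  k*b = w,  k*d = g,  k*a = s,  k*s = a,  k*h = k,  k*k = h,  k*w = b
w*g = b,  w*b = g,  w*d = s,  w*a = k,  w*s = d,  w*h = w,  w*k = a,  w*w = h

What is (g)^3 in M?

g^1 = g
g^2 = g * g = h
g^3 = h * g = g

g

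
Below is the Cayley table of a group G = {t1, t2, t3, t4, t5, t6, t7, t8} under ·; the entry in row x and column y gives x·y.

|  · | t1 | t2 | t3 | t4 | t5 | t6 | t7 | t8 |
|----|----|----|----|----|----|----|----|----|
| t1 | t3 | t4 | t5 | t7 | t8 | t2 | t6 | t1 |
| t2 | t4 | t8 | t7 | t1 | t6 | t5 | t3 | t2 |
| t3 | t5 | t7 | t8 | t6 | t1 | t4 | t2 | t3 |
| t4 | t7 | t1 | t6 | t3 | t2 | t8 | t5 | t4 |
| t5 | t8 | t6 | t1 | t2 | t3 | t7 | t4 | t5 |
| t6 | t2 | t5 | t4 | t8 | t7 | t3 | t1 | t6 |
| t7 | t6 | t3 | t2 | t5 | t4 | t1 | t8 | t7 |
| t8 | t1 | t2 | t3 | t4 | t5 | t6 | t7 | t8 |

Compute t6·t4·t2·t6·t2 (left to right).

t6

t6·t4 = t8
t8·t2 = t2
t2·t6 = t5
t5·t2 = t6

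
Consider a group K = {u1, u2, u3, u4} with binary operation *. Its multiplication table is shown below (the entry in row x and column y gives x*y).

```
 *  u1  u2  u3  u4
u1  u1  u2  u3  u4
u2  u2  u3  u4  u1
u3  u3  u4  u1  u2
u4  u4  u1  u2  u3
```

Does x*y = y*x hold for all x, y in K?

Yes

Check whether the table is symmetric across its main diagonal.
Every entry (row x, col y) equals the entry (row y, col x), so K is abelian.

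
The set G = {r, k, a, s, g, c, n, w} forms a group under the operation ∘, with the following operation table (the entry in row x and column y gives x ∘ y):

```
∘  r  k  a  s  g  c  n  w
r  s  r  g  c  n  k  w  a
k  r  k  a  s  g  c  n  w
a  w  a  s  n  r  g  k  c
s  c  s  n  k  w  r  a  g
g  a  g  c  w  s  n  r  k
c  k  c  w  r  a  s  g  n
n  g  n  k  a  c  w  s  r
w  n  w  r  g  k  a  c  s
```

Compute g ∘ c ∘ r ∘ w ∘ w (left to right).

g ∘ c = n
n ∘ r = g
g ∘ w = k
k ∘ w = w
(Structurally, G here is isomorphic to the quaternion group Q_8.)

w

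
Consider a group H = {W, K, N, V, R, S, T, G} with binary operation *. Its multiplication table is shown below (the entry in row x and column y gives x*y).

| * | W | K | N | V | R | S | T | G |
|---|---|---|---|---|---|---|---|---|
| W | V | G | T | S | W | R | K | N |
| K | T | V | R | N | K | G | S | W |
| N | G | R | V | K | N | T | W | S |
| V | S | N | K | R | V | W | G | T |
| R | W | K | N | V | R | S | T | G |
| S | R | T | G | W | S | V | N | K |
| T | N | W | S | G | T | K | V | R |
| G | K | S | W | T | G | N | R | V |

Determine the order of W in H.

4

The identity element is R (its row matches the header).
W^1 = W
W^2 = W*W = V
W^3 = V*W = S
W^4 = S*W = R
The first power of W equal to the identity is W^4, so ord(W) = 4.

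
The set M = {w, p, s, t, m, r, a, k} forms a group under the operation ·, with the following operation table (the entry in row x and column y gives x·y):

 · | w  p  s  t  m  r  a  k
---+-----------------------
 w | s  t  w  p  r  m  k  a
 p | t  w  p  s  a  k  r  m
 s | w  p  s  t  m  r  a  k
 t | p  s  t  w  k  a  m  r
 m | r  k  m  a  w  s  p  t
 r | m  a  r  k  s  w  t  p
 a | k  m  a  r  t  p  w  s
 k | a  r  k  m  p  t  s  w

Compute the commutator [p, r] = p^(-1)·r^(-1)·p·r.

Identity is s; from the table p^(-1) = t and r^(-1) = m.
t·m = k
k·p = r
r·r = w

w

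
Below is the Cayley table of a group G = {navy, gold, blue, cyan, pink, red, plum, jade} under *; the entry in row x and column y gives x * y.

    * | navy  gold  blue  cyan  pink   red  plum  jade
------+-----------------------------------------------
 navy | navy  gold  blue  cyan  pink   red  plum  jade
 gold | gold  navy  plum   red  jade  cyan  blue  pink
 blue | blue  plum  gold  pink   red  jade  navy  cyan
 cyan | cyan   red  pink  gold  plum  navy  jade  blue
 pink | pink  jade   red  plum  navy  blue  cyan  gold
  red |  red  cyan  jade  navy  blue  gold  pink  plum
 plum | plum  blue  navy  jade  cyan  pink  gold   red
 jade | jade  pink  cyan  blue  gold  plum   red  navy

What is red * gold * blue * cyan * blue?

red * gold = cyan
cyan * blue = pink
pink * cyan = plum
plum * blue = navy
(Structurally, G here is isomorphic to Z_2 x Z_4.)

navy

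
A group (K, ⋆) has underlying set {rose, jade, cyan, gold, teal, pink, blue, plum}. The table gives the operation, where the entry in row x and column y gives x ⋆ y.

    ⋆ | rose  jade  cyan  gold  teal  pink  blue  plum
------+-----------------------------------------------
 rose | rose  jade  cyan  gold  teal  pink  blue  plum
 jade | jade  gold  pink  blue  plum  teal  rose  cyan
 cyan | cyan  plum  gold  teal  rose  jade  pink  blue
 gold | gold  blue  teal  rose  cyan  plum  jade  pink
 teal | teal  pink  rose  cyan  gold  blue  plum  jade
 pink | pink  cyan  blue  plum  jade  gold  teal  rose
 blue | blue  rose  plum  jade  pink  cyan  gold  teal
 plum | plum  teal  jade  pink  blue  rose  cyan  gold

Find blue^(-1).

First locate the identity: row rose matches the header, so rose is the identity.
Scan row blue for rose: blue ⋆ jade = rose. Hence blue^(-1) = jade.

jade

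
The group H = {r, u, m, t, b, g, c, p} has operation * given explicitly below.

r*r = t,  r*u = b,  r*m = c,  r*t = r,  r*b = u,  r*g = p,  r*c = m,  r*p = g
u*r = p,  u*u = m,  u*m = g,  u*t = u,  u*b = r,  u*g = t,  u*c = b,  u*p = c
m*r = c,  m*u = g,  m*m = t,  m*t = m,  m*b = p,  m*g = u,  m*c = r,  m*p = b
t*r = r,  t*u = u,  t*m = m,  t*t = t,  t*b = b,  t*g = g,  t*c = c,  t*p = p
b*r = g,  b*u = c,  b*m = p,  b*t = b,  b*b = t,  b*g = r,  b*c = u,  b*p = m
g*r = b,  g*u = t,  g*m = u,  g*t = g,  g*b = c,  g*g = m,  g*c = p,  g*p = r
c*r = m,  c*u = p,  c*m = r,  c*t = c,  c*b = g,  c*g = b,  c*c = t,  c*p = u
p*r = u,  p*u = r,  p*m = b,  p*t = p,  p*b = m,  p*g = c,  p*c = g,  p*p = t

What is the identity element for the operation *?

t

The identity e satisfies e*x = x for all x, so its row in the table reproduces the column headers.
Row t reads: r, u, m, t, b, g, c, p — exactly the header order. So t is the identity.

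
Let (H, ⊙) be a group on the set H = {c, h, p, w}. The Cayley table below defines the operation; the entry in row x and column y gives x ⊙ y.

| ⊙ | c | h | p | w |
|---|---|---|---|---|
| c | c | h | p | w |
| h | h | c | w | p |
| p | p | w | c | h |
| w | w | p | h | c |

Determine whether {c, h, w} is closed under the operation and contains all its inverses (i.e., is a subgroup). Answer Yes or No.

h ⊙ w = p, which is not in {c, h, w}.
The subset is not closed under ⊙, so it is not a subgroup.
(Structurally, H here is isomorphic to the Klein four-group V_4.)

No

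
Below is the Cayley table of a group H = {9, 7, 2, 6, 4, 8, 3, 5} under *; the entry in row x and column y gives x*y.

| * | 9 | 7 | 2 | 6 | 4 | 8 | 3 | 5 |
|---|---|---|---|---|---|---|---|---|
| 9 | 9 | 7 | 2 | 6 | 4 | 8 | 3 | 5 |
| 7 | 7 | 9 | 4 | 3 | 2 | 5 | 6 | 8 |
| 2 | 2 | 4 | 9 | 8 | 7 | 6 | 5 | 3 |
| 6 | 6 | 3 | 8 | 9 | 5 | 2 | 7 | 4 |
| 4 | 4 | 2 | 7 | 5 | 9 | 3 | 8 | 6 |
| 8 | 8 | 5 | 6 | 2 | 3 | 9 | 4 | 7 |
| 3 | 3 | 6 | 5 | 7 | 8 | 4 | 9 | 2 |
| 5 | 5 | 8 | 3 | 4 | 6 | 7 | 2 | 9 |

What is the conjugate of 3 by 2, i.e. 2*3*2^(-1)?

3

The identity is 9. In row 2, the entry 9 sits in column 2, so 2^(-1) = 2.
2*3 = 5
5*2 = 3
(Structurally, H here is isomorphic to the elementary abelian group (Z_2)^3.)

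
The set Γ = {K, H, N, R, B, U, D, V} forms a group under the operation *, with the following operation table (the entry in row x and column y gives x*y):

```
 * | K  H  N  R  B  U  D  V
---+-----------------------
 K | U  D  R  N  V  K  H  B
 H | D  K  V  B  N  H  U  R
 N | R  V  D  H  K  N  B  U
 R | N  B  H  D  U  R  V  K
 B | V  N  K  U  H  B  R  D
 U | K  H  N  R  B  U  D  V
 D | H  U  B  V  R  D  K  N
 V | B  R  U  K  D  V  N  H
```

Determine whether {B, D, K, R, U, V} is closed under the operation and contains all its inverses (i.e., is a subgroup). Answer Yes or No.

No

D*K = H, which is not in {B, D, K, R, U, V}.
The subset is not closed under *, so it is not a subgroup.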